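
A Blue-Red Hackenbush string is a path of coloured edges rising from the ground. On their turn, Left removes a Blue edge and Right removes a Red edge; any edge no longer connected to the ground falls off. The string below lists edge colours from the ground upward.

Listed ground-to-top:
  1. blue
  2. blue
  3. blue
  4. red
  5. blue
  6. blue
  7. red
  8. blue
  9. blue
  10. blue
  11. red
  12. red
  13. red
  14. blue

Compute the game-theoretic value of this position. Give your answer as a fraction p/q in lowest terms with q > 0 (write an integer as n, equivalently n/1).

5859/2048

step 1: add blue to get b; options L={ 0 } R={ none } so 1
step 2: add blue to get bb; options L={ 0, 1 } R={ none } so 2
step 3: add blue to get bbb; options L={ 0, 1, 2 } R={ none } so 3
step 4: add red to get bbbr; options L={ 0, 1, 2 } R={ 3 } so 5/2
step 5: add blue to get bbbrb; options L={ 0, 1, 2, 5/2 } R={ 3 } so 11/4
step 6: add blue to get bbbrbb; options L={ 0, 1, 2, 5/2, 11/4 } R={ 3 } so 23/8
step 7: add red to get bbbrbbr; options L={ 0, 1, 2, 5/2, 11/4 } R={ 23/8, 3 } so 45/16
step 8: add blue to get bbbrbbrb; options L={ 0, 1, 2, 5/2, 11/4, 45/16 } R={ 23/8, 3 } so 91/32
step 9: add blue to get bbbrbbrbb; options L={ 0, 1, 2, 5/2, 11/4, 45/16, 91/32 } R={ 23/8, 3 } so 183/64
step 10: add blue to get bbbrbbrbbb; options L={ 0, 1, 2, 5/2, 11/4, 45/16, 91/32, 183/64 } R={ 23/8, 3 } so 367/128
step 11: add red to get bbbrbbrbbbr; options L={ 0, 1, 2, 5/2, 11/4, 45/16, 91/32, 183/64 } R={ 367/128, 23/8, 3 } so 733/256
step 12: add red to get bbbrbbrbbbrr; options L={ 0, 1, 2, 5/2, 11/4, 45/16, 91/32, 183/64 } R={ 733/256, 367/128, 23/8, 3 } so 1465/512
step 13: add red to get bbbrbbrbbbrrr; options L={ 0, 1, 2, 5/2, 11/4, 45/16, 91/32, 183/64 } R={ 1465/512, 733/256, 367/128, 23/8, 3 } so 2929/1024
step 14: add blue to get bbbrbbrbbbrrrb; options L={ 0, 1, 2, 5/2, 11/4, 45/16, 91/32, 183/64, 2929/1024 } R={ 1465/512, 733/256, 367/128, 23/8, 3 } so 5859/2048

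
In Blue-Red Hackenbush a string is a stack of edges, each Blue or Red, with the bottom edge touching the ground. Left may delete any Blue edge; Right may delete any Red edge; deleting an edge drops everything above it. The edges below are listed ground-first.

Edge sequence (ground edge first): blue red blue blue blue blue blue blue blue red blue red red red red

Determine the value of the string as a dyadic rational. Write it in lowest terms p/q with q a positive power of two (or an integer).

g(b) = { 0 | ∅ } gives 1
g(br) = { 0 | 1 } gives 1/2
g(brb) = { 0 1/2 | 1 } gives 3/4
g(brbb) = { 0 1/2 3/4 | 1 } gives 7/8
g(brbbb) = { 0 1/2 3/4 7/8 | 1 } gives 15/16
g(brbbbb) = { 0 1/2 3/4 7/8 15/16 | 1 } gives 31/32
g(brbbbbb) = { 0 1/2 3/4 7/8 15/16 31/32 | 1 } gives 63/64
g(brbbbbbb) = { 0 1/2 3/4 7/8 15/16 31/32 63/64 | 1 } gives 127/128
g(brbbbbbbb) = { 0 1/2 3/4 7/8 15/16 31/32 63/64 127/128 | 1 } gives 255/256
g(brbbbbbbbr) = { 0 1/2 3/4 7/8 15/16 31/32 63/64 127/128 | 255/256 1 } gives 509/512
g(brbbbbbbbrb) = { 0 1/2 3/4 7/8 15/16 31/32 63/64 127/128 509/512 | 255/256 1 } gives 1019/1024
g(brbbbbbbbrbr) = { 0 1/2 3/4 7/8 15/16 31/32 63/64 127/128 509/512 | 1019/1024 255/256 1 } gives 2037/2048
g(brbbbbbbbrbrr) = { 0 1/2 3/4 7/8 15/16 31/32 63/64 127/128 509/512 | 2037/2048 1019/1024 255/256 1 } gives 4073/4096
g(brbbbbbbbrbrrr) = { 0 1/2 3/4 7/8 15/16 31/32 63/64 127/128 509/512 | 4073/4096 2037/2048 1019/1024 255/256 1 } gives 8145/8192
g(brbbbbbbbrbrrrr) = { 0 1/2 3/4 7/8 15/16 31/32 63/64 127/128 509/512 | 8145/8192 4073/4096 2037/2048 1019/1024 255/256 1 } gives 16289/16384

16289/16384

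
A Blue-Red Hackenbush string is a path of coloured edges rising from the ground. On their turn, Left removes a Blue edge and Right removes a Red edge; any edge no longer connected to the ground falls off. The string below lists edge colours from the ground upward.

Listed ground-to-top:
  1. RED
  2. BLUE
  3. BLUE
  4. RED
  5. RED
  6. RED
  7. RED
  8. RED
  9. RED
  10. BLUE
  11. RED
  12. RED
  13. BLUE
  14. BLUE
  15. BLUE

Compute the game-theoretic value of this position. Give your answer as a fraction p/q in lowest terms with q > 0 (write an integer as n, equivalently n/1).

-8113/16384

Build val(s[:k]) for k = 1..15, string s = RED BLUE BLUE RED RED RED RED RED RED BLUE RED RED BLUE BLUE BLUE.
edge 1 of 15 (RED): { ∅ | 0 } — -1
edge 2 of 15 (BLUE): { -1 | 0 } — -1/2
edge 3 of 15 (BLUE): { -1; -1/2 | 0 } — -1/4
edge 4 of 15 (RED): { -1; -1/2 | -1/4; 0 } — -3/8
edge 5 of 15 (RED): { -1; -1/2 | -3/8; -1/4; 0 } — -7/16
edge 6 of 15 (RED): { -1; -1/2 | -7/16; -3/8; -1/4; 0 } — -15/32
edge 7 of 15 (RED): { -1; -1/2 | -15/32; -7/16; -3/8; -1/4; 0 } — -31/64
edge 8 of 15 (RED): { -1; -1/2 | -31/64; -15/32; -7/16; -3/8; -1/4; 0 } — -63/128
edge 9 of 15 (RED): { -1; -1/2 | -63/128; -31/64; -15/32; -7/16; -3/8; -1/4; 0 } — -127/256
edge 10 of 15 (BLUE): { -1; -1/2; -127/256 | -63/128; -31/64; -15/32; -7/16; -3/8; -1/4; 0 } — -253/512
edge 11 of 15 (RED): { -1; -1/2; -127/256 | -253/512; -63/128; -31/64; -15/32; -7/16; -3/8; -1/4; 0 } — -507/1024
edge 12 of 15 (RED): { -1; -1/2; -127/256 | -507/1024; -253/512; -63/128; -31/64; -15/32; -7/16; -3/8; -1/4; 0 } — -1015/2048
edge 13 of 15 (BLUE): { -1; -1/2; -127/256; -1015/2048 | -507/1024; -253/512; -63/128; -31/64; -15/32; -7/16; -3/8; -1/4; 0 } — -2029/4096
edge 14 of 15 (BLUE): { -1; -1/2; -127/256; -1015/2048; -2029/4096 | -507/1024; -253/512; -63/128; -31/64; -15/32; -7/16; -3/8; -1/4; 0 } — -4057/8192
edge 15 of 15 (BLUE): { -1; -1/2; -127/256; -1015/2048; -2029/4096; -4057/8192 | -507/1024; -253/512; -63/128; -31/64; -15/32; -7/16; -3/8; -1/4; 0 } — -8113/16384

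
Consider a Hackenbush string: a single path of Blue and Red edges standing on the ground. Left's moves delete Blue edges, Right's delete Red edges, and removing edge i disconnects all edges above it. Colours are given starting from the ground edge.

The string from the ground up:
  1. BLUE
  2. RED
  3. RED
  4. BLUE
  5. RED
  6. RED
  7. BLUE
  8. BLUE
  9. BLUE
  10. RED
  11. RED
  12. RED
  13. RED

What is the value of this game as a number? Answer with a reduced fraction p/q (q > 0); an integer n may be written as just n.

G_1 [B]  L=[0]  R=[none]  -> 1
G_2 [BR]  L=[0]  R=[1]  -> 1/2
G_3 [BRR]  L=[0]  R=[1/2 1]  -> 1/4
G_4 [BRRB]  L=[0 1/4]  R=[1/2 1]  -> 3/8
G_5 [BRRBR]  L=[0 1/4]  R=[3/8 1/2 1]  -> 5/16
G_6 [BRRBRR]  L=[0 1/4]  R=[5/16 3/8 1/2 1]  -> 9/32
G_7 [BRRBRRB]  L=[0 1/4 9/32]  R=[5/16 3/8 1/2 1]  -> 19/64
G_8 [BRRBRRBB]  L=[0 1/4 9/32 19/64]  R=[5/16 3/8 1/2 1]  -> 39/128
G_9 [BRRBRRBBB]  L=[0 1/4 9/32 19/64 39/128]  R=[5/16 3/8 1/2 1]  -> 79/256
G_10 [BRRBRRBBBR]  L=[0 1/4 9/32 19/64 39/128]  R=[79/256 5/16 3/8 1/2 1]  -> 157/512
G_11 [BRRBRRBBBRR]  L=[0 1/4 9/32 19/64 39/128]  R=[157/512 79/256 5/16 3/8 1/2 1]  -> 313/1024
G_12 [BRRBRRBBBRRR]  L=[0 1/4 9/32 19/64 39/128]  R=[313/1024 157/512 79/256 5/16 3/8 1/2 1]  -> 625/2048
G_13 [BRRBRRBBBRRRR]  L=[0 1/4 9/32 19/64 39/128]  R=[625/2048 313/1024 157/512 79/256 5/16 3/8 1/2 1]  -> 1249/4096

1249/4096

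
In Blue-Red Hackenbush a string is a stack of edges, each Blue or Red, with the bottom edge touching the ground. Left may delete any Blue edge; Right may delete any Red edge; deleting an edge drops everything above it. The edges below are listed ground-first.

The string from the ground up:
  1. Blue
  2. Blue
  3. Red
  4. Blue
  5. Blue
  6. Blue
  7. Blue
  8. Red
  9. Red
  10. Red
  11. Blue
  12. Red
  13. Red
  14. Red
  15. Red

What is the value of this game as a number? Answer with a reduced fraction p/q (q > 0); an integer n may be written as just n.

15905/8192

edge 1 of 15 (Blue): { 0 | (no moves) } => 1
edge 2 of 15 (Blue): { 0; 1 | (no moves) } => 2
edge 3 of 15 (Red): { 0; 1 | 2 } => 3/2
edge 4 of 15 (Blue): { 0; 1; 3/2 | 2 } => 7/4
edge 5 of 15 (Blue): { 0; 1; 3/2; 7/4 | 2 } => 15/8
edge 6 of 15 (Blue): { 0; 1; 3/2; 7/4; 15/8 | 2 } => 31/16
edge 7 of 15 (Blue): { 0; 1; 3/2; 7/4; 15/8; 31/16 | 2 } => 63/32
edge 8 of 15 (Red): { 0; 1; 3/2; 7/4; 15/8; 31/16 | 63/32; 2 } => 125/64
edge 9 of 15 (Red): { 0; 1; 3/2; 7/4; 15/8; 31/16 | 125/64; 63/32; 2 } => 249/128
edge 10 of 15 (Red): { 0; 1; 3/2; 7/4; 15/8; 31/16 | 249/128; 125/64; 63/32; 2 } => 497/256
edge 11 of 15 (Blue): { 0; 1; 3/2; 7/4; 15/8; 31/16; 497/256 | 249/128; 125/64; 63/32; 2 } => 995/512
edge 12 of 15 (Red): { 0; 1; 3/2; 7/4; 15/8; 31/16; 497/256 | 995/512; 249/128; 125/64; 63/32; 2 } => 1989/1024
edge 13 of 15 (Red): { 0; 1; 3/2; 7/4; 15/8; 31/16; 497/256 | 1989/1024; 995/512; 249/128; 125/64; 63/32; 2 } => 3977/2048
edge 14 of 15 (Red): { 0; 1; 3/2; 7/4; 15/8; 31/16; 497/256 | 3977/2048; 1989/1024; 995/512; 249/128; 125/64; 63/32; 2 } => 7953/4096
edge 15 of 15 (Red): { 0; 1; 3/2; 7/4; 15/8; 31/16; 497/256 | 7953/4096; 3977/2048; 1989/1024; 995/512; 249/128; 125/64; 63/32; 2 } => 15905/8192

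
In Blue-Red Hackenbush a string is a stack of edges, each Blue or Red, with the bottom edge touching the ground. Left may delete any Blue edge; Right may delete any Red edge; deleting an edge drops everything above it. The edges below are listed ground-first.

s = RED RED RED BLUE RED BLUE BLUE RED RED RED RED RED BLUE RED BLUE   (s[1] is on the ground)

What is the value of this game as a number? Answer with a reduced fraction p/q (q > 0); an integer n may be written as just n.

Build g(s[:k]) for k = 1..15, string s = RED RED RED BLUE RED BLUE BLUE RED RED RED RED RED BLUE RED BLUE.
step 1: add RED to get R; options L={ — } R={ 0 } = -1
step 2: add RED to get RR; options L={ — } R={ -1, 0 } = -2
step 3: add RED to get RRR; options L={ — } R={ -2, -1, 0 } = -3
step 4: add BLUE to get RRRB; options L={ -3 } R={ -2, -1, 0 } = -5/2
step 5: add RED to get RRRBR; options L={ -3 } R={ -5/2, -2, -1, 0 } = -11/4
step 6: add BLUE to get RRRBRB; options L={ -3, -11/4 } R={ -5/2, -2, -1, 0 } = -21/8
step 7: add BLUE to get RRRBRBB; options L={ -3, -11/4, -21/8 } R={ -5/2, -2, -1, 0 } = -41/16
step 8: add RED to get RRRBRBBR; options L={ -3, -11/4, -21/8 } R={ -41/16, -5/2, -2, -1, 0 } = -83/32
step 9: add RED to get RRRBRBBRR; options L={ -3, -11/4, -21/8 } R={ -83/32, -41/16, -5/2, -2, -1, 0 } = -167/64
step 10: add RED to get RRRBRBBRRR; options L={ -3, -11/4, -21/8 } R={ -167/64, -83/32, -41/16, -5/2, -2, -1, 0 } = -335/128
step 11: add RED to get RRRBRBBRRRR; options L={ -3, -11/4, -21/8 } R={ -335/128, -167/64, -83/32, -41/16, -5/2, -2, -1, 0 } = -671/256
step 12: add RED to get RRRBRBBRRRRR; options L={ -3, -11/4, -21/8 } R={ -671/256, -335/128, -167/64, -83/32, -41/16, -5/2, -2, -1, 0 } = -1343/512
step 13: add BLUE to get RRRBRBBRRRRRB; options L={ -3, -11/4, -21/8, -1343/512 } R={ -671/256, -335/128, -167/64, -83/32, -41/16, -5/2, -2, -1, 0 } = -2685/1024
step 14: add RED to get RRRBRBBRRRRRBR; options L={ -3, -11/4, -21/8, -1343/512 } R={ -2685/1024, -671/256, -335/128, -167/64, -83/32, -41/16, -5/2, -2, -1, 0 } = -5371/2048
step 15: add BLUE to get RRRBRBBRRRRRBRB; options L={ -3, -11/4, -21/8, -1343/512, -5371/2048 } R={ -2685/1024, -671/256, -335/128, -167/64, -83/32, -41/16, -5/2, -2, -1, 0 } = -10741/4096

-10741/4096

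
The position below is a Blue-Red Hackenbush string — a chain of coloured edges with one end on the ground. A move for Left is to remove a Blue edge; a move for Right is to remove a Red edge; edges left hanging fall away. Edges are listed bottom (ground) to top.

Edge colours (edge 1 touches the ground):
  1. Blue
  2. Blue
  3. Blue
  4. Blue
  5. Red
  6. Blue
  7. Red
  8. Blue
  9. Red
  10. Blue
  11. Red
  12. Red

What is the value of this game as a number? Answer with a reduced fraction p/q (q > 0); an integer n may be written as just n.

B: Left { 0 }, Right { ∅ } — simplest 1
BB: Left { 0; 1 }, Right { ∅ } — simplest 2
BBB: Left { 0; 1; 2 }, Right { ∅ } — simplest 3
BBBB: Left { 0; 1; 2; 3 }, Right { ∅ } — simplest 4
BBBBR: Left { 0; 1; 2; 3 }, Right { 4 } — simplest 7/2
BBBBRB: Left { 0; 1; 2; 3; 7/2 }, Right { 4 } — simplest 15/4
BBBBRBR: Left { 0; 1; 2; 3; 7/2 }, Right { 15/4; 4 } — simplest 29/8
BBBBRBRB: Left { 0; 1; 2; 3; 7/2; 29/8 }, Right { 15/4; 4 } — simplest 59/16
BBBBRBRBR: Left { 0; 1; 2; 3; 7/2; 29/8 }, Right { 59/16; 15/4; 4 } — simplest 117/32
BBBBRBRBRB: Left { 0; 1; 2; 3; 7/2; 29/8; 117/32 }, Right { 59/16; 15/4; 4 } — simplest 235/64
BBBBRBRBRBR: Left { 0; 1; 2; 3; 7/2; 29/8; 117/32 }, Right { 235/64; 59/16; 15/4; 4 } — simplest 469/128
BBBBRBRBRBRR: Left { 0; 1; 2; 3; 7/2; 29/8; 117/32 }, Right { 469/128; 235/64; 59/16; 15/4; 4 } — simplest 937/256

937/256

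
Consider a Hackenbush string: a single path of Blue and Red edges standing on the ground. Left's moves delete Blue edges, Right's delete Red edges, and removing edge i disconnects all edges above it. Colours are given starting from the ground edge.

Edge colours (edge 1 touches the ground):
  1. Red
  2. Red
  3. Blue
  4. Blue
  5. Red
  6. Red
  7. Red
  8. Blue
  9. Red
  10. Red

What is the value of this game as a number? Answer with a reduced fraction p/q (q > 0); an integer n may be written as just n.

Recurse on prefixes of the 10-edge string Red Red Blue Blue Red Red Red Blue Red Red:
val_1 [R]  L=[none]  R=[0]  => -1
val_2 [RR]  L=[none]  R=[-1, 0]  => -2
val_3 [RRB]  L=[-2]  R=[-1, 0]  => -3/2
val_4 [RRBB]  L=[-2, -3/2]  R=[-1, 0]  => -5/4
val_5 [RRBBR]  L=[-2, -3/2]  R=[-5/4, -1, 0]  => -11/8
val_6 [RRBBRR]  L=[-2, -3/2]  R=[-11/8, -5/4, -1, 0]  => -23/16
val_7 [RRBBRRR]  L=[-2, -3/2]  R=[-23/16, -11/8, -5/4, -1, 0]  => -47/32
val_8 [RRBBRRRB]  L=[-2, -3/2, -47/32]  R=[-23/16, -11/8, -5/4, -1, 0]  => -93/64
val_9 [RRBBRRRBR]  L=[-2, -3/2, -47/32]  R=[-93/64, -23/16, -11/8, -5/4, -1, 0]  => -187/128
val_10 [RRBBRRRBRR]  L=[-2, -3/2, -47/32]  R=[-187/128, -93/64, -23/16, -11/8, -5/4, -1, 0]  => -375/256

-375/256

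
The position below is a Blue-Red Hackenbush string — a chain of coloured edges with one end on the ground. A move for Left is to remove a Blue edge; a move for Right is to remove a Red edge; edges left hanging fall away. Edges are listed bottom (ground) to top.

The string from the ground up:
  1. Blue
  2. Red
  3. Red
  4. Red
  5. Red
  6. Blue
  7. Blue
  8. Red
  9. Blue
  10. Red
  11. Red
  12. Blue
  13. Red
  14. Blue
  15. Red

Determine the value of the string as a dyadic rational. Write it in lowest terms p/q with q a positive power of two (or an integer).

1685/16384

edge 1 of 15 (Blue): { 0 | ∅ } => 1
edge 2 of 15 (Red): { 0 | 1 } => 1/2
edge 3 of 15 (Red): { 0 | 1/2,1 } => 1/4
edge 4 of 15 (Red): { 0 | 1/4,1/2,1 } => 1/8
edge 5 of 15 (Red): { 0 | 1/8,1/4,1/2,1 } => 1/16
edge 6 of 15 (Blue): { 0,1/16 | 1/8,1/4,1/2,1 } => 3/32
edge 7 of 15 (Blue): { 0,1/16,3/32 | 1/8,1/4,1/2,1 } => 7/64
edge 8 of 15 (Red): { 0,1/16,3/32 | 7/64,1/8,1/4,1/2,1 } => 13/128
edge 9 of 15 (Blue): { 0,1/16,3/32,13/128 | 7/64,1/8,1/4,1/2,1 } => 27/256
edge 10 of 15 (Red): { 0,1/16,3/32,13/128 | 27/256,7/64,1/8,1/4,1/2,1 } => 53/512
edge 11 of 15 (Red): { 0,1/16,3/32,13/128 | 53/512,27/256,7/64,1/8,1/4,1/2,1 } => 105/1024
edge 12 of 15 (Blue): { 0,1/16,3/32,13/128,105/1024 | 53/512,27/256,7/64,1/8,1/4,1/2,1 } => 211/2048
edge 13 of 15 (Red): { 0,1/16,3/32,13/128,105/1024 | 211/2048,53/512,27/256,7/64,1/8,1/4,1/2,1 } => 421/4096
edge 14 of 15 (Blue): { 0,1/16,3/32,13/128,105/1024,421/4096 | 211/2048,53/512,27/256,7/64,1/8,1/4,1/2,1 } => 843/8192
edge 15 of 15 (Red): { 0,1/16,3/32,13/128,105/1024,421/4096 | 843/8192,211/2048,53/512,27/256,7/64,1/8,1/4,1/2,1 } => 1685/16384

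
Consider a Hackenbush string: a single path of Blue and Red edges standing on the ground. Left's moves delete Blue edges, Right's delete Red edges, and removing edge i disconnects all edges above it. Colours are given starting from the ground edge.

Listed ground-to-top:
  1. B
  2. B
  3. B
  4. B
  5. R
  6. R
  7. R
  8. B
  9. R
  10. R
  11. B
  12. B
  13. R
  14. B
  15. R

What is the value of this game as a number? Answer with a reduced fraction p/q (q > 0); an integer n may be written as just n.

B: Left { 0 }, Right { (no moves) } = simplest 1
BB: Left { 0 1 }, Right { (no moves) } = simplest 2
BBB: Left { 0 1 2 }, Right { (no moves) } = simplest 3
BBBB: Left { 0 1 2 3 }, Right { (no moves) } = simplest 4
BBBBR: Left { 0 1 2 3 }, Right { 4 } = simplest 7/2
BBBBRR: Left { 0 1 2 3 }, Right { 7/2 4 } = simplest 13/4
BBBBRRR: Left { 0 1 2 3 }, Right { 13/4 7/2 4 } = simplest 25/8
BBBBRRRB: Left { 0 1 2 3 25/8 }, Right { 13/4 7/2 4 } = simplest 51/16
BBBBRRRBR: Left { 0 1 2 3 25/8 }, Right { 51/16 13/4 7/2 4 } = simplest 101/32
BBBBRRRBRR: Left { 0 1 2 3 25/8 }, Right { 101/32 51/16 13/4 7/2 4 } = simplest 201/64
BBBBRRRBRRB: Left { 0 1 2 3 25/8 201/64 }, Right { 101/32 51/16 13/4 7/2 4 } = simplest 403/128
BBBBRRRBRRBB: Left { 0 1 2 3 25/8 201/64 403/128 }, Right { 101/32 51/16 13/4 7/2 4 } = simplest 807/256
BBBBRRRBRRBBR: Left { 0 1 2 3 25/8 201/64 403/128 }, Right { 807/256 101/32 51/16 13/4 7/2 4 } = simplest 1613/512
BBBBRRRBRRBBRB: Left { 0 1 2 3 25/8 201/64 403/128 1613/512 }, Right { 807/256 101/32 51/16 13/4 7/2 4 } = simplest 3227/1024
BBBBRRRBRRBBRBR: Left { 0 1 2 3 25/8 201/64 403/128 1613/512 }, Right { 3227/1024 807/256 101/32 51/16 13/4 7/2 4 } = simplest 6453/2048

6453/2048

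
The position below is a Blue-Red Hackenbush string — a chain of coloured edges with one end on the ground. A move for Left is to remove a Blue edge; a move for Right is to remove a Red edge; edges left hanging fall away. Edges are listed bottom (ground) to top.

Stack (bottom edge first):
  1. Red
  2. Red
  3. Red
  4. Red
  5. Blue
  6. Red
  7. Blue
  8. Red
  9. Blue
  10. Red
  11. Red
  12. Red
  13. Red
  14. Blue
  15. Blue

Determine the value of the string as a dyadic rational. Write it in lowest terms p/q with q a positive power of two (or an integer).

Build value(s[:k]) for k = 1..15, string s = Red Red Red Red Blue Red Blue Red Blue Red Red Red Red Blue Blue.
step 1: add Red to get R; options L={  } R={ 0 } = -1
step 2: add Red to get RR; options L={  } R={ -1,0 } = -2
step 3: add Red to get RRR; options L={  } R={ -2,-1,0 } = -3
step 4: add Red to get RRRR; options L={  } R={ -3,-2,-1,0 } = -4
step 5: add Blue to get RRRRB; options L={ -4 } R={ -3,-2,-1,0 } = -7/2
step 6: add Red to get RRRRBR; options L={ -4 } R={ -7/2,-3,-2,-1,0 } = -15/4
step 7: add Blue to get RRRRBRB; options L={ -4,-15/4 } R={ -7/2,-3,-2,-1,0 } = -29/8
step 8: add Red to get RRRRBRBR; options L={ -4,-15/4 } R={ -29/8,-7/2,-3,-2,-1,0 } = -59/16
step 9: add Blue to get RRRRBRBRB; options L={ -4,-15/4,-59/16 } R={ -29/8,-7/2,-3,-2,-1,0 } = -117/32
step 10: add Red to get RRRRBRBRBR; options L={ -4,-15/4,-59/16 } R={ -117/32,-29/8,-7/2,-3,-2,-1,0 } = -235/64
step 11: add Red to get RRRRBRBRBRR; options L={ -4,-15/4,-59/16 } R={ -235/64,-117/32,-29/8,-7/2,-3,-2,-1,0 } = -471/128
step 12: add Red to get RRRRBRBRBRRR; options L={ -4,-15/4,-59/16 } R={ -471/128,-235/64,-117/32,-29/8,-7/2,-3,-2,-1,0 } = -943/256
step 13: add Red to get RRRRBRBRBRRRR; options L={ -4,-15/4,-59/16 } R={ -943/256,-471/128,-235/64,-117/32,-29/8,-7/2,-3,-2,-1,0 } = -1887/512
step 14: add Blue to get RRRRBRBRBRRRRB; options L={ -4,-15/4,-59/16,-1887/512 } R={ -943/256,-471/128,-235/64,-117/32,-29/8,-7/2,-3,-2,-1,0 } = -3773/1024
step 15: add Blue to get RRRRBRBRBRRRRBB; options L={ -4,-15/4,-59/16,-1887/512,-3773/1024 } R={ -943/256,-471/128,-235/64,-117/32,-29/8,-7/2,-3,-2,-1,0 } = -7545/2048

-7545/2048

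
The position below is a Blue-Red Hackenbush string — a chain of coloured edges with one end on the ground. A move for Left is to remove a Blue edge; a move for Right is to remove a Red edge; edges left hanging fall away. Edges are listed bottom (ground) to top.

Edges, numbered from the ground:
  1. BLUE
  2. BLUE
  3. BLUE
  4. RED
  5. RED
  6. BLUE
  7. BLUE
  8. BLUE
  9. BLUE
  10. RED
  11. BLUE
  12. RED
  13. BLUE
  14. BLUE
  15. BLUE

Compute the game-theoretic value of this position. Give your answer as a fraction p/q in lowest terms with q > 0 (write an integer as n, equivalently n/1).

Prefix values for BLUE BLUE BLUE RED RED BLUE BLUE BLUE BLUE RED BLUE RED BLUE BLUE BLUE via {L|R} + simplicity:
g(B) = { 0 | none } — 1
g(BB) = { 0,1 | none } — 2
g(BBB) = { 0,1,2 | none } — 3
g(BBBR) = { 0,1,2 | 3 } — 5/2
g(BBBRR) = { 0,1,2 | 5/2,3 } — 9/4
g(BBBRRB) = { 0,1,2,9/4 | 5/2,3 } — 19/8
g(BBBRRBB) = { 0,1,2,9/4,19/8 | 5/2,3 } — 39/16
g(BBBRRBBB) = { 0,1,2,9/4,19/8,39/16 | 5/2,3 } — 79/32
g(BBBRRBBBB) = { 0,1,2,9/4,19/8,39/16,79/32 | 5/2,3 } — 159/64
g(BBBRRBBBBR) = { 0,1,2,9/4,19/8,39/16,79/32 | 159/64,5/2,3 } — 317/128
g(BBBRRBBBBRB) = { 0,1,2,9/4,19/8,39/16,79/32,317/128 | 159/64,5/2,3 } — 635/256
g(BBBRRBBBBRBR) = { 0,1,2,9/4,19/8,39/16,79/32,317/128 | 635/256,159/64,5/2,3 } — 1269/512
g(BBBRRBBBBRBRB) = { 0,1,2,9/4,19/8,39/16,79/32,317/128,1269/512 | 635/256,159/64,5/2,3 } — 2539/1024
g(BBBRRBBBBRBRBB) = { 0,1,2,9/4,19/8,39/16,79/32,317/128,1269/512,2539/1024 | 635/256,159/64,5/2,3 } — 5079/2048
g(BBBRRBBBBRBRBBB) = { 0,1,2,9/4,19/8,39/16,79/32,317/128,1269/512,2539/1024,5079/2048 | 635/256,159/64,5/2,3 } — 10159/4096

10159/4096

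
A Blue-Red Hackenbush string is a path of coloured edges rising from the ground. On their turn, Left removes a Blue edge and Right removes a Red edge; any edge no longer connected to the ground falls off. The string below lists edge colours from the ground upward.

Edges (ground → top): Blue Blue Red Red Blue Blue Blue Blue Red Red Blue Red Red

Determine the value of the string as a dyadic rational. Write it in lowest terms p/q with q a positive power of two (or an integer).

Recurse on prefixes of the 13-edge string Blue Blue Red Red Blue Blue Blue Blue Red Red Blue Red Red:
B: Left { 0 }, Right { ∅ } = simplest 1
BB: Left { 0,1 }, Right { ∅ } = simplest 2
BBR: Left { 0,1 }, Right { 2 } = simplest 3/2
BBRR: Left { 0,1 }, Right { 3/2,2 } = simplest 5/4
BBRRB: Left { 0,1,5/4 }, Right { 3/2,2 } = simplest 11/8
BBRRBB: Left { 0,1,5/4,11/8 }, Right { 3/2,2 } = simplest 23/16
BBRRBBB: Left { 0,1,5/4,11/8,23/16 }, Right { 3/2,2 } = simplest 47/32
BBRRBBBB: Left { 0,1,5/4,11/8,23/16,47/32 }, Right { 3/2,2 } = simplest 95/64
BBRRBBBBR: Left { 0,1,5/4,11/8,23/16,47/32 }, Right { 95/64,3/2,2 } = simplest 189/128
BBRRBBBBRR: Left { 0,1,5/4,11/8,23/16,47/32 }, Right { 189/128,95/64,3/2,2 } = simplest 377/256
BBRRBBBBRRB: Left { 0,1,5/4,11/8,23/16,47/32,377/256 }, Right { 189/128,95/64,3/2,2 } = simplest 755/512
BBRRBBBBRRBR: Left { 0,1,5/4,11/8,23/16,47/32,377/256 }, Right { 755/512,189/128,95/64,3/2,2 } = simplest 1509/1024
BBRRBBBBRRBRR: Left { 0,1,5/4,11/8,23/16,47/32,377/256 }, Right { 1509/1024,755/512,189/128,95/64,3/2,2 } = simplest 3017/2048

3017/2048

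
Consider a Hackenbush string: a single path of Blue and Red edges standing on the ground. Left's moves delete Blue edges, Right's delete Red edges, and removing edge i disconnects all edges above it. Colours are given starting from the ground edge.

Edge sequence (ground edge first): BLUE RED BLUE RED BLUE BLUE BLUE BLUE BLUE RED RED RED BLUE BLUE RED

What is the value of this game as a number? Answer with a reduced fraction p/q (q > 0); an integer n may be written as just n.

Prefix values for BLUE RED BLUE RED BLUE BLUE BLUE BLUE BLUE RED RED RED BLUE BLUE RED via {L|R} + simplicity:
1 of 15 · B · max L 0 · min R +∞ gives 1
2 of 15 · BR · max L 0 · min R 1 gives 1/2
3 of 15 · BRB · max L 1/2 · min R 1 gives 3/4
4 of 15 · BRBR · max L 1/2 · min R 3/4 gives 5/8
5 of 15 · BRBRB · max L 5/8 · min R 3/4 gives 11/16
6 of 15 · BRBRBB · max L 11/16 · min R 3/4 gives 23/32
7 of 15 · BRBRBBB · max L 23/32 · min R 3/4 gives 47/64
8 of 15 · BRBRBBBB · max L 47/64 · min R 3/4 gives 95/128
9 of 15 · BRBRBBBBB · max L 95/128 · min R 3/4 gives 191/256
10 of 15 · BRBRBBBBBR · max L 95/128 · min R 191/256 gives 381/512
11 of 15 · BRBRBBBBBRR · max L 95/128 · min R 381/512 gives 761/1024
12 of 15 · BRBRBBBBBRRR · max L 95/128 · min R 761/1024 gives 1521/2048
13 of 15 · BRBRBBBBBRRRB · max L 1521/2048 · min R 761/1024 gives 3043/4096
14 of 15 · BRBRBBBBBRRRBB · max L 3043/4096 · min R 761/1024 gives 6087/8192
15 of 15 · BRBRBBBBBRRRBBR · max L 3043/4096 · min R 6087/8192 gives 12173/16384

12173/16384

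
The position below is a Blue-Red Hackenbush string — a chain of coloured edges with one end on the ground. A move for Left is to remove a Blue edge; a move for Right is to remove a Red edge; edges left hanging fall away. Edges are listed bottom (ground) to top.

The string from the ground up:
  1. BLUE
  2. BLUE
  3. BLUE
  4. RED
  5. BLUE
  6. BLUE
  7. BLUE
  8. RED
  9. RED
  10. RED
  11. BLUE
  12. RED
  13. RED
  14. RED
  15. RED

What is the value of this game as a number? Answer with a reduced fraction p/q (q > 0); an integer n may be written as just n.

step 1: add BLUE to get B; options L={ 0 } R={ — } — 1
step 2: add BLUE to get BB; options L={ 0 1 } R={ — } — 2
step 3: add BLUE to get BBB; options L={ 0 1 2 } R={ — } — 3
step 4: add RED to get BBBR; options L={ 0 1 2 } R={ 3 } — 5/2
step 5: add BLUE to get BBBRB; options L={ 0 1 2 5/2 } R={ 3 } — 11/4
step 6: add BLUE to get BBBRBB; options L={ 0 1 2 5/2 11/4 } R={ 3 } — 23/8
step 7: add BLUE to get BBBRBBB; options L={ 0 1 2 5/2 11/4 23/8 } R={ 3 } — 47/16
step 8: add RED to get BBBRBBBR; options L={ 0 1 2 5/2 11/4 23/8 } R={ 47/16 3 } — 93/32
step 9: add RED to get BBBRBBBRR; options L={ 0 1 2 5/2 11/4 23/8 } R={ 93/32 47/16 3 } — 185/64
step 10: add RED to get BBBRBBBRRR; options L={ 0 1 2 5/2 11/4 23/8 } R={ 185/64 93/32 47/16 3 } — 369/128
step 11: add BLUE to get BBBRBBBRRRB; options L={ 0 1 2 5/2 11/4 23/8 369/128 } R={ 185/64 93/32 47/16 3 } — 739/256
step 12: add RED to get BBBRBBBRRRBR; options L={ 0 1 2 5/2 11/4 23/8 369/128 } R={ 739/256 185/64 93/32 47/16 3 } — 1477/512
step 13: add RED to get BBBRBBBRRRBRR; options L={ 0 1 2 5/2 11/4 23/8 369/128 } R={ 1477/512 739/256 185/64 93/32 47/16 3 } — 2953/1024
step 14: add RED to get BBBRBBBRRRBRRR; options L={ 0 1 2 5/2 11/4 23/8 369/128 } R={ 2953/1024 1477/512 739/256 185/64 93/32 47/16 3 } — 5905/2048
step 15: add RED to get BBBRBBBRRRBRRRR; options L={ 0 1 2 5/2 11/4 23/8 369/128 } R={ 5905/2048 2953/1024 1477/512 739/256 185/64 93/32 47/16 3 } — 11809/4096

11809/4096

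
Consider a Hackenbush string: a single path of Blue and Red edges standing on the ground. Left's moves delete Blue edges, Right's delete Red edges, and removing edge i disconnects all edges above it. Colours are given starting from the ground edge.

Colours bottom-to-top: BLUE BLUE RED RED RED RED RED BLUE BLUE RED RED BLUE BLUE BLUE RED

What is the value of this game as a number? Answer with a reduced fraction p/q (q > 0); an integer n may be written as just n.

B: Left { 0 }, Right { ∅ } = simplest 1
BB: Left { 0; 1 }, Right { ∅ } = simplest 2
BBR: Left { 0; 1 }, Right { 2 } = simplest 3/2
BBRR: Left { 0; 1 }, Right { 3/2; 2 } = simplest 5/4
BBRRR: Left { 0; 1 }, Right { 5/4; 3/2; 2 } = simplest 9/8
BBRRRR: Left { 0; 1 }, Right { 9/8; 5/4; 3/2; 2 } = simplest 17/16
BBRRRRR: Left { 0; 1 }, Right { 17/16; 9/8; 5/4; 3/2; 2 } = simplest 33/32
BBRRRRRB: Left { 0; 1; 33/32 }, Right { 17/16; 9/8; 5/4; 3/2; 2 } = simplest 67/64
BBRRRRRBB: Left { 0; 1; 33/32; 67/64 }, Right { 17/16; 9/8; 5/4; 3/2; 2 } = simplest 135/128
BBRRRRRBBR: Left { 0; 1; 33/32; 67/64 }, Right { 135/128; 17/16; 9/8; 5/4; 3/2; 2 } = simplest 269/256
BBRRRRRBBRR: Left { 0; 1; 33/32; 67/64 }, Right { 269/256; 135/128; 17/16; 9/8; 5/4; 3/2; 2 } = simplest 537/512
BBRRRRRBBRRB: Left { 0; 1; 33/32; 67/64; 537/512 }, Right { 269/256; 135/128; 17/16; 9/8; 5/4; 3/2; 2 } = simplest 1075/1024
BBRRRRRBBRRBB: Left { 0; 1; 33/32; 67/64; 537/512; 1075/1024 }, Right { 269/256; 135/128; 17/16; 9/8; 5/4; 3/2; 2 } = simplest 2151/2048
BBRRRRRBBRRBBB: Left { 0; 1; 33/32; 67/64; 537/512; 1075/1024; 2151/2048 }, Right { 269/256; 135/128; 17/16; 9/8; 5/4; 3/2; 2 } = simplest 4303/4096
BBRRRRRBBRRBBBR: Left { 0; 1; 33/32; 67/64; 537/512; 1075/1024; 2151/2048 }, Right { 4303/4096; 269/256; 135/128; 17/16; 9/8; 5/4; 3/2; 2 } = simplest 8605/8192

8605/8192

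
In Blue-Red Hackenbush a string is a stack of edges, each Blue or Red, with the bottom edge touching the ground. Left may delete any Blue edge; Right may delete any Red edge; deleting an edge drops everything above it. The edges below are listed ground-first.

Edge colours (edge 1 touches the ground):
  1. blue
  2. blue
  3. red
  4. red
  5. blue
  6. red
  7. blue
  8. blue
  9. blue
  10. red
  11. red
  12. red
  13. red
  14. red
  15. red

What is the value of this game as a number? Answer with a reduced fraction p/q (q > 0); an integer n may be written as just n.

step 1: add blue to get b; options L={ 0 } R={ · } so 1
step 2: add blue to get bb; options L={ 0 1 } R={ · } so 2
step 3: add red to get bbr; options L={ 0 1 } R={ 2 } so 3/2
step 4: add red to get bbrr; options L={ 0 1 } R={ 3/2 2 } so 5/4
step 5: add blue to get bbrrb; options L={ 0 1 5/4 } R={ 3/2 2 } so 11/8
step 6: add red to get bbrrbr; options L={ 0 1 5/4 } R={ 11/8 3/2 2 } so 21/16
step 7: add blue to get bbrrbrb; options L={ 0 1 5/4 21/16 } R={ 11/8 3/2 2 } so 43/32
step 8: add blue to get bbrrbrbb; options L={ 0 1 5/4 21/16 43/32 } R={ 11/8 3/2 2 } so 87/64
step 9: add blue to get bbrrbrbbb; options L={ 0 1 5/4 21/16 43/32 87/64 } R={ 11/8 3/2 2 } so 175/128
step 10: add red to get bbrrbrbbbr; options L={ 0 1 5/4 21/16 43/32 87/64 } R={ 175/128 11/8 3/2 2 } so 349/256
step 11: add red to get bbrrbrbbbrr; options L={ 0 1 5/4 21/16 43/32 87/64 } R={ 349/256 175/128 11/8 3/2 2 } so 697/512
step 12: add red to get bbrrbrbbbrrr; options L={ 0 1 5/4 21/16 43/32 87/64 } R={ 697/512 349/256 175/128 11/8 3/2 2 } so 1393/1024
step 13: add red to get bbrrbrbbbrrrr; options L={ 0 1 5/4 21/16 43/32 87/64 } R={ 1393/1024 697/512 349/256 175/128 11/8 3/2 2 } so 2785/2048
step 14: add red to get bbrrbrbbbrrrrr; options L={ 0 1 5/4 21/16 43/32 87/64 } R={ 2785/2048 1393/1024 697/512 349/256 175/128 11/8 3/2 2 } so 5569/4096
step 15: add red to get bbrrbrbbbrrrrrr; options L={ 0 1 5/4 21/16 43/32 87/64 } R={ 5569/4096 2785/2048 1393/1024 697/512 349/256 175/128 11/8 3/2 2 } so 11137/8192

11137/8192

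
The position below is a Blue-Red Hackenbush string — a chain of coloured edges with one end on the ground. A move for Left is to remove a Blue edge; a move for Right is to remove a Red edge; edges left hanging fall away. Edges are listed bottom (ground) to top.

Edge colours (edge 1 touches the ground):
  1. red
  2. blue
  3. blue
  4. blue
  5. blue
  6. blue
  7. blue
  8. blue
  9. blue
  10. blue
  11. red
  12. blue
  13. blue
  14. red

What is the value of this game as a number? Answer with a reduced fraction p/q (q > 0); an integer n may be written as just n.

-19/8192

value_1 [r]  L=[·]  R=[0]  -> -1
value_2 [rb]  L=[-1]  R=[0]  -> -1/2
value_3 [rbb]  L=[-1 -1/2]  R=[0]  -> -1/4
value_4 [rbbb]  L=[-1 -1/2 -1/4]  R=[0]  -> -1/8
value_5 [rbbbb]  L=[-1 -1/2 -1/4 -1/8]  R=[0]  -> -1/16
value_6 [rbbbbb]  L=[-1 -1/2 -1/4 -1/8 -1/16]  R=[0]  -> -1/32
value_7 [rbbbbbb]  L=[-1 -1/2 -1/4 -1/8 -1/16 -1/32]  R=[0]  -> -1/64
value_8 [rbbbbbbb]  L=[-1 -1/2 -1/4 -1/8 -1/16 -1/32 -1/64]  R=[0]  -> -1/128
value_9 [rbbbbbbbb]  L=[-1 -1/2 -1/4 -1/8 -1/16 -1/32 -1/64 -1/128]  R=[0]  -> -1/256
value_10 [rbbbbbbbbb]  L=[-1 -1/2 -1/4 -1/8 -1/16 -1/32 -1/64 -1/128 -1/256]  R=[0]  -> -1/512
value_11 [rbbbbbbbbbr]  L=[-1 -1/2 -1/4 -1/8 -1/16 -1/32 -1/64 -1/128 -1/256]  R=[-1/512 0]  -> -3/1024
value_12 [rbbbbbbbbbrb]  L=[-1 -1/2 -1/4 -1/8 -1/16 -1/32 -1/64 -1/128 -1/256 -3/1024]  R=[-1/512 0]  -> -5/2048
value_13 [rbbbbbbbbbrbb]  L=[-1 -1/2 -1/4 -1/8 -1/16 -1/32 -1/64 -1/128 -1/256 -3/1024 -5/2048]  R=[-1/512 0]  -> -9/4096
value_14 [rbbbbbbbbbrbbr]  L=[-1 -1/2 -1/4 -1/8 -1/16 -1/32 -1/64 -1/128 -1/256 -3/1024 -5/2048]  R=[-9/4096 -1/512 0]  -> -19/8192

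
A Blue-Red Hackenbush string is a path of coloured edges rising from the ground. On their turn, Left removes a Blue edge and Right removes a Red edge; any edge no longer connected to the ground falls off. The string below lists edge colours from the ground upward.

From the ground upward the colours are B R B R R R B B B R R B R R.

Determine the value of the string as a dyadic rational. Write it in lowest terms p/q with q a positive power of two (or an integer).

step 1: add B to get B; options L={ 0 } R={ — } so 1
step 2: add R to get BR; options L={ 0 } R={ 1 } so 1/2
step 3: add B to get BRB; options L={ 0, 1/2 } R={ 1 } so 3/4
step 4: add R to get BRBR; options L={ 0, 1/2 } R={ 3/4, 1 } so 5/8
step 5: add R to get BRBRR; options L={ 0, 1/2 } R={ 5/8, 3/4, 1 } so 9/16
step 6: add R to get BRBRRR; options L={ 0, 1/2 } R={ 9/16, 5/8, 3/4, 1 } so 17/32
step 7: add B to get BRBRRRB; options L={ 0, 1/2, 17/32 } R={ 9/16, 5/8, 3/4, 1 } so 35/64
step 8: add B to get BRBRRRBB; options L={ 0, 1/2, 17/32, 35/64 } R={ 9/16, 5/8, 3/4, 1 } so 71/128
step 9: add B to get BRBRRRBBB; options L={ 0, 1/2, 17/32, 35/64, 71/128 } R={ 9/16, 5/8, 3/4, 1 } so 143/256
step 10: add R to get BRBRRRBBBR; options L={ 0, 1/2, 17/32, 35/64, 71/128 } R={ 143/256, 9/16, 5/8, 3/4, 1 } so 285/512
step 11: add R to get BRBRRRBBBRR; options L={ 0, 1/2, 17/32, 35/64, 71/128 } R={ 285/512, 143/256, 9/16, 5/8, 3/4, 1 } so 569/1024
step 12: add B to get BRBRRRBBBRRB; options L={ 0, 1/2, 17/32, 35/64, 71/128, 569/1024 } R={ 285/512, 143/256, 9/16, 5/8, 3/4, 1 } so 1139/2048
step 13: add R to get BRBRRRBBBRRBR; options L={ 0, 1/2, 17/32, 35/64, 71/128, 569/1024 } R={ 1139/2048, 285/512, 143/256, 9/16, 5/8, 3/4, 1 } so 2277/4096
step 14: add R to get BRBRRRBBBRRBRR; options L={ 0, 1/2, 17/32, 35/64, 71/128, 569/1024 } R={ 2277/4096, 1139/2048, 285/512, 143/256, 9/16, 5/8, 3/4, 1 } so 4553/8192

4553/8192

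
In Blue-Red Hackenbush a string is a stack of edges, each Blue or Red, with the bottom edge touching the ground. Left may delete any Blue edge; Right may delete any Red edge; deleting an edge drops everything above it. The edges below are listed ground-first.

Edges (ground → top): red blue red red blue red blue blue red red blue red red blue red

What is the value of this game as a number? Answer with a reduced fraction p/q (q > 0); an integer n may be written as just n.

-13531/16384

Recurse on prefixes of the 15-edge string red blue red red blue red blue blue red red blue red red blue red:
step 1: add red to get r; options L={ (no moves) } R={ 0 } -> -1
step 2: add blue to get rb; options L={ -1 } R={ 0 } -> -1/2
step 3: add red to get rbr; options L={ -1 } R={ -1/2,0 } -> -3/4
step 4: add red to get rbrr; options L={ -1 } R={ -3/4,-1/2,0 } -> -7/8
step 5: add blue to get rbrrb; options L={ -1,-7/8 } R={ -3/4,-1/2,0 } -> -13/16
step 6: add red to get rbrrbr; options L={ -1,-7/8 } R={ -13/16,-3/4,-1/2,0 } -> -27/32
step 7: add blue to get rbrrbrb; options L={ -1,-7/8,-27/32 } R={ -13/16,-3/4,-1/2,0 } -> -53/64
step 8: add blue to get rbrrbrbb; options L={ -1,-7/8,-27/32,-53/64 } R={ -13/16,-3/4,-1/2,0 } -> -105/128
step 9: add red to get rbrrbrbbr; options L={ -1,-7/8,-27/32,-53/64 } R={ -105/128,-13/16,-3/4,-1/2,0 } -> -211/256
step 10: add red to get rbrrbrbbrr; options L={ -1,-7/8,-27/32,-53/64 } R={ -211/256,-105/128,-13/16,-3/4,-1/2,0 } -> -423/512
step 11: add blue to get rbrrbrbbrrb; options L={ -1,-7/8,-27/32,-53/64,-423/512 } R={ -211/256,-105/128,-13/16,-3/4,-1/2,0 } -> -845/1024
step 12: add red to get rbrrbrbbrrbr; options L={ -1,-7/8,-27/32,-53/64,-423/512 } R={ -845/1024,-211/256,-105/128,-13/16,-3/4,-1/2,0 } -> -1691/2048
step 13: add red to get rbrrbrbbrrbrr; options L={ -1,-7/8,-27/32,-53/64,-423/512 } R={ -1691/2048,-845/1024,-211/256,-105/128,-13/16,-3/4,-1/2,0 } -> -3383/4096
step 14: add blue to get rbrrbrbbrrbrrb; options L={ -1,-7/8,-27/32,-53/64,-423/512,-3383/4096 } R={ -1691/2048,-845/1024,-211/256,-105/128,-13/16,-3/4,-1/2,0 } -> -6765/8192
step 15: add red to get rbrrbrbbrrbrrbr; options L={ -1,-7/8,-27/32,-53/64,-423/512,-3383/4096 } R={ -6765/8192,-1691/2048,-845/1024,-211/256,-105/128,-13/16,-3/4,-1/2,0 } -> -13531/16384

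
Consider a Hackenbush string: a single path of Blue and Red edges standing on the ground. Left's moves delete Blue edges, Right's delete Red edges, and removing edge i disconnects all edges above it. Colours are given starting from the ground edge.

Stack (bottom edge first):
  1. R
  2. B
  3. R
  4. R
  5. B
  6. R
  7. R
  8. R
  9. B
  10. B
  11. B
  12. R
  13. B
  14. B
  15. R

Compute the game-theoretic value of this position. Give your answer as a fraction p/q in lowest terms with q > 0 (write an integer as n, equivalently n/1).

Recurse on prefixes of the 15-edge string R B R R B R R R B B B R B B R:
1 of 15 · R · max L −∞ · min R 0 gives -1
2 of 15 · RB · max L -1 · min R 0 gives -1/2
3 of 15 · RBR · max L -1 · min R -1/2 gives -3/4
4 of 15 · RBRR · max L -1 · min R -3/4 gives -7/8
5 of 15 · RBRRB · max L -7/8 · min R -3/4 gives -13/16
6 of 15 · RBRRBR · max L -7/8 · min R -13/16 gives -27/32
7 of 15 · RBRRBRR · max L -7/8 · min R -27/32 gives -55/64
8 of 15 · RBRRBRRR · max L -7/8 · min R -55/64 gives -111/128
9 of 15 · RBRRBRRRB · max L -111/128 · min R -55/64 gives -221/256
10 of 15 · RBRRBRRRBB · max L -221/256 · min R -55/64 gives -441/512
11 of 15 · RBRRBRRRBBB · max L -441/512 · min R -55/64 gives -881/1024
12 of 15 · RBRRBRRRBBBR · max L -441/512 · min R -881/1024 gives -1763/2048
13 of 15 · RBRRBRRRBBBRB · max L -1763/2048 · min R -881/1024 gives -3525/4096
14 of 15 · RBRRBRRRBBBRBB · max L -3525/4096 · min R -881/1024 gives -7049/8192
15 of 15 · RBRRBRRRBBBRBBR · max L -3525/4096 · min R -7049/8192 gives -14099/16384

-14099/16384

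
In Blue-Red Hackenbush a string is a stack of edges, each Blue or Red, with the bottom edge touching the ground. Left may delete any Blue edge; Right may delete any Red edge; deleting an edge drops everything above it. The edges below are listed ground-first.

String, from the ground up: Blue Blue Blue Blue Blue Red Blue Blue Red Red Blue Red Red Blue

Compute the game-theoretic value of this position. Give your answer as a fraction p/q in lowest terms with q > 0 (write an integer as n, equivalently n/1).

Recurse on prefixes of the 14-edge string Blue Blue Blue Blue Blue Red Blue Blue Red Red Blue Red Red Blue:
G(B) = { 0 | none } — 1
G(BB) = { 0 1 | none } — 2
G(BBB) = { 0 1 2 | none } — 3
G(BBBB) = { 0 1 2 3 | none } — 4
G(BBBBB) = { 0 1 2 3 4 | none } — 5
G(BBBBBR) = { 0 1 2 3 4 | 5 } — 9/2
G(BBBBBRB) = { 0 1 2 3 4 9/2 | 5 } — 19/4
G(BBBBBRBB) = { 0 1 2 3 4 9/2 19/4 | 5 } — 39/8
G(BBBBBRBBR) = { 0 1 2 3 4 9/2 19/4 | 39/8 5 } — 77/16
G(BBBBBRBBRR) = { 0 1 2 3 4 9/2 19/4 | 77/16 39/8 5 } — 153/32
G(BBBBBRBBRRB) = { 0 1 2 3 4 9/2 19/4 153/32 | 77/16 39/8 5 } — 307/64
G(BBBBBRBBRRBR) = { 0 1 2 3 4 9/2 19/4 153/32 | 307/64 77/16 39/8 5 } — 613/128
G(BBBBBRBBRRBRR) = { 0 1 2 3 4 9/2 19/4 153/32 | 613/128 307/64 77/16 39/8 5 } — 1225/256
G(BBBBBRBBRRBRRB) = { 0 1 2 3 4 9/2 19/4 153/32 1225/256 | 613/128 307/64 77/16 39/8 5 } — 2451/512

2451/512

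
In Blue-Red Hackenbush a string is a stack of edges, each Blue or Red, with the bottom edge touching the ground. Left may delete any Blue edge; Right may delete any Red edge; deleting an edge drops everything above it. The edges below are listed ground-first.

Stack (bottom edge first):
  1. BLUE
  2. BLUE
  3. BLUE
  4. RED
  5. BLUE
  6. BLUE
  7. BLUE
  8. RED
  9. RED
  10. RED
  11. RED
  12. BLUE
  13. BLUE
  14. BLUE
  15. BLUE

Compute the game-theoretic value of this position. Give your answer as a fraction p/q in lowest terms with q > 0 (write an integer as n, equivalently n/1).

edge 1 of 15 (BLUE): { 0 | (no moves) } so 1
edge 2 of 15 (BLUE): { 0,1 | (no moves) } so 2
edge 3 of 15 (BLUE): { 0,1,2 | (no moves) } so 3
edge 4 of 15 (RED): { 0,1,2 | 3 } so 5/2
edge 5 of 15 (BLUE): { 0,1,2,5/2 | 3 } so 11/4
edge 6 of 15 (BLUE): { 0,1,2,5/2,11/4 | 3 } so 23/8
edge 7 of 15 (BLUE): { 0,1,2,5/2,11/4,23/8 | 3 } so 47/16
edge 8 of 15 (RED): { 0,1,2,5/2,11/4,23/8 | 47/16,3 } so 93/32
edge 9 of 15 (RED): { 0,1,2,5/2,11/4,23/8 | 93/32,47/16,3 } so 185/64
edge 10 of 15 (RED): { 0,1,2,5/2,11/4,23/8 | 185/64,93/32,47/16,3 } so 369/128
edge 11 of 15 (RED): { 0,1,2,5/2,11/4,23/8 | 369/128,185/64,93/32,47/16,3 } so 737/256
edge 12 of 15 (BLUE): { 0,1,2,5/2,11/4,23/8,737/256 | 369/128,185/64,93/32,47/16,3 } so 1475/512
edge 13 of 15 (BLUE): { 0,1,2,5/2,11/4,23/8,737/256,1475/512 | 369/128,185/64,93/32,47/16,3 } so 2951/1024
edge 14 of 15 (BLUE): { 0,1,2,5/2,11/4,23/8,737/256,1475/512,2951/1024 | 369/128,185/64,93/32,47/16,3 } so 5903/2048
edge 15 of 15 (BLUE): { 0,1,2,5/2,11/4,23/8,737/256,1475/512,2951/1024,5903/2048 | 369/128,185/64,93/32,47/16,3 } so 11807/4096

11807/4096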